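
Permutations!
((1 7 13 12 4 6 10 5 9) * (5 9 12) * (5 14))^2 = ((1 7 13 14 5 12 4 6 10 9))^2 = (1 13 5 4 10)(6 9 7 14 12)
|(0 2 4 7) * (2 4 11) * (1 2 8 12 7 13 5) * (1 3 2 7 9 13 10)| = 40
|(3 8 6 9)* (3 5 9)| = |(3 8 6)(5 9)| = 6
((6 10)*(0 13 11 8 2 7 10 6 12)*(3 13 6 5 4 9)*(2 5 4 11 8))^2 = (0 4 3 8 11 7 12 6 9 13 5 2 10)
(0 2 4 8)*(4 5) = [2, 1, 5, 3, 8, 4, 6, 7, 0] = (0 2 5 4 8)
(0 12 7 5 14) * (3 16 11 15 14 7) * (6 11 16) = (16)(0 12 3 6 11 15 14)(5 7) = [12, 1, 2, 6, 4, 7, 11, 5, 8, 9, 10, 15, 3, 13, 0, 14, 16]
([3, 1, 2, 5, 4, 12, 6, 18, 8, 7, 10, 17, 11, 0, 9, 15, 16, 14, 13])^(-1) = [13, 1, 2, 0, 4, 3, 6, 9, 8, 14, 10, 12, 5, 18, 17, 15, 16, 11, 7]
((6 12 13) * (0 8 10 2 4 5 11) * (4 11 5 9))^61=((0 8 10 2 11)(4 9)(6 12 13))^61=(0 8 10 2 11)(4 9)(6 12 13)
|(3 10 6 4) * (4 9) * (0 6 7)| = |(0 6 9 4 3 10 7)| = 7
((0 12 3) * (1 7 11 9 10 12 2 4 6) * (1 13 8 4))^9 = (4 6 13 8)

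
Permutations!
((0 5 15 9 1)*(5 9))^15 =(5 15) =((0 9 1)(5 15))^15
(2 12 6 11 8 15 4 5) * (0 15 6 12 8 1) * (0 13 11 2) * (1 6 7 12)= [15, 13, 8, 3, 5, 0, 2, 12, 7, 9, 10, 6, 1, 11, 14, 4]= (0 15 4 5)(1 13 11 6 2 8 7 12)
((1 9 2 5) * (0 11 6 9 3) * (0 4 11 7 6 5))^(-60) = (11) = ((0 7 6 9 2)(1 3 4 11 5))^(-60)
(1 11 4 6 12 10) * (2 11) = [0, 2, 11, 3, 6, 5, 12, 7, 8, 9, 1, 4, 10] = (1 2 11 4 6 12 10)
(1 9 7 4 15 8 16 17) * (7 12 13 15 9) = (1 7 4 9 12 13 15 8 16 17) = [0, 7, 2, 3, 9, 5, 6, 4, 16, 12, 10, 11, 13, 15, 14, 8, 17, 1]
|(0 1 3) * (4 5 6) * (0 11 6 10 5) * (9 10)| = 6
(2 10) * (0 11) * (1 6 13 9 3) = (0 11)(1 6 13 9 3)(2 10) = [11, 6, 10, 1, 4, 5, 13, 7, 8, 3, 2, 0, 12, 9]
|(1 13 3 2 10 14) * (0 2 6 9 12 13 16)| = |(0 2 10 14 1 16)(3 6 9 12 13)| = 30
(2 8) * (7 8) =(2 7 8) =[0, 1, 7, 3, 4, 5, 6, 8, 2]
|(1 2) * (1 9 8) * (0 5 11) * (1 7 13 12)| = |(0 5 11)(1 2 9 8 7 13 12)| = 21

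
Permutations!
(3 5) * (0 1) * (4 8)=(0 1)(3 5)(4 8)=[1, 0, 2, 5, 8, 3, 6, 7, 4]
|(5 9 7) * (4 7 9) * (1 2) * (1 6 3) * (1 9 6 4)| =15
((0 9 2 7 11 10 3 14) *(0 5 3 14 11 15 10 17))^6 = (0 14 9 5 2 3 7 11 15 17 10)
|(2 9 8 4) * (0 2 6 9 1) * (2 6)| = 7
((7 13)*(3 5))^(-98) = (13) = ((3 5)(7 13))^(-98)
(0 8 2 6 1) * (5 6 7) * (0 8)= (1 8 2 7 5 6)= [0, 8, 7, 3, 4, 6, 1, 5, 2]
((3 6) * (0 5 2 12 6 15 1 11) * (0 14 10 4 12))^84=((0 5 2)(1 11 14 10 4 12 6 3 15))^84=(1 10 6)(3 11 4)(12 15 14)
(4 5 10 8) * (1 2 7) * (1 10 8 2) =(2 7 10)(4 5 8) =[0, 1, 7, 3, 5, 8, 6, 10, 4, 9, 2]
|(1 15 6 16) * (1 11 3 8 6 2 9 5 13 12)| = |(1 15 2 9 5 13 12)(3 8 6 16 11)| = 35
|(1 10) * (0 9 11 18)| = 4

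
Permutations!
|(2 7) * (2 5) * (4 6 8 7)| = |(2 4 6 8 7 5)| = 6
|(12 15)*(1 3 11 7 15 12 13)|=6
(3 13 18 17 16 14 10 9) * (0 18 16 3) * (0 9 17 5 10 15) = (0 18 5 10 17 3 13 16 14 15) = [18, 1, 2, 13, 4, 10, 6, 7, 8, 9, 17, 11, 12, 16, 15, 0, 14, 3, 5]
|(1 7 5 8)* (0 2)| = 4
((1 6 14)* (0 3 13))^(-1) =(0 13 3)(1 14 6)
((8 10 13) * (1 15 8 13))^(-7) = (1 15 8 10)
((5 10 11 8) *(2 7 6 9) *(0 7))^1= (0 7 6 9 2)(5 10 11 8)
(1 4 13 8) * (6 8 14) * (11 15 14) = (1 4 13 11 15 14 6 8) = [0, 4, 2, 3, 13, 5, 8, 7, 1, 9, 10, 15, 12, 11, 6, 14]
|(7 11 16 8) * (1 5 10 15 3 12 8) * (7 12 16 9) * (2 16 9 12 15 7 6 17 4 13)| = |(1 5 10 7 11 12 8 15 3 9 6 17 4 13 2 16)| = 16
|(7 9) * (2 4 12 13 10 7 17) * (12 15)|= |(2 4 15 12 13 10 7 9 17)|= 9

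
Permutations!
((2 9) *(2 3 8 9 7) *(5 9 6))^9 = ((2 7)(3 8 6 5 9))^9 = (2 7)(3 9 5 6 8)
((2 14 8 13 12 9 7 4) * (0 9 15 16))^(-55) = (16)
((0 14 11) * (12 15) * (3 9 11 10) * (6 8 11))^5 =((0 14 10 3 9 6 8 11)(12 15))^5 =(0 6 10 11 9 14 8 3)(12 15)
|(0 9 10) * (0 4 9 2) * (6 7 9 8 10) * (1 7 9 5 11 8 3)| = |(0 2)(1 7 5 11 8 10 4 3)(6 9)| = 8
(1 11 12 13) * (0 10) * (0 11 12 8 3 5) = (0 10 11 8 3 5)(1 12 13) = [10, 12, 2, 5, 4, 0, 6, 7, 3, 9, 11, 8, 13, 1]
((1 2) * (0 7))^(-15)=((0 7)(1 2))^(-15)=(0 7)(1 2)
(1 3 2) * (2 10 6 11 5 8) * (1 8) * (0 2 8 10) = [2, 3, 10, 0, 4, 1, 11, 7, 8, 9, 6, 5] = (0 2 10 6 11 5 1 3)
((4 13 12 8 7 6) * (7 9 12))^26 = ((4 13 7 6)(8 9 12))^26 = (4 7)(6 13)(8 12 9)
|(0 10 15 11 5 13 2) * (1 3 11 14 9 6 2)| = 35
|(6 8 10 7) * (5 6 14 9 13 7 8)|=4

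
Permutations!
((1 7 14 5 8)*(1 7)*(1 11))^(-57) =((1 11)(5 8 7 14))^(-57) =(1 11)(5 14 7 8)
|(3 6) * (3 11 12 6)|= 3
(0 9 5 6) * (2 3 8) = [9, 1, 3, 8, 4, 6, 0, 7, 2, 5] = (0 9 5 6)(2 3 8)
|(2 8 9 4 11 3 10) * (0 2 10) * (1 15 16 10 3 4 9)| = |(0 2 8 1 15 16 10 3)(4 11)| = 8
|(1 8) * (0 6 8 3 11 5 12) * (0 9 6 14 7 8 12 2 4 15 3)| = 30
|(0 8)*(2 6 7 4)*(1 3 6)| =|(0 8)(1 3 6 7 4 2)| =6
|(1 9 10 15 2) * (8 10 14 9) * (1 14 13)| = |(1 8 10 15 2 14 9 13)| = 8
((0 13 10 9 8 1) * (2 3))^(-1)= (0 1 8 9 10 13)(2 3)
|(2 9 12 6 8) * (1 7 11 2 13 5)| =|(1 7 11 2 9 12 6 8 13 5)| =10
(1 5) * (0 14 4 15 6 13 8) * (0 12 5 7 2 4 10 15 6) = (0 14 10 15)(1 7 2 4 6 13 8 12 5) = [14, 7, 4, 3, 6, 1, 13, 2, 12, 9, 15, 11, 5, 8, 10, 0]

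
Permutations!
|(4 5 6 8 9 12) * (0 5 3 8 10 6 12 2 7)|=|(0 5 12 4 3 8 9 2 7)(6 10)|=18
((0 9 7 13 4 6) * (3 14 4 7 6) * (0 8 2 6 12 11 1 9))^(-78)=(14)(1 12)(9 11)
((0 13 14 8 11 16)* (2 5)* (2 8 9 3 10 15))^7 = (0 2 14 8 3 16 15 13 5 9 11 10)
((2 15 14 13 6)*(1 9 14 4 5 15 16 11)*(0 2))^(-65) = ((0 2 16 11 1 9 14 13 6)(4 5 15))^(-65) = (0 13 9 11 2 6 14 1 16)(4 5 15)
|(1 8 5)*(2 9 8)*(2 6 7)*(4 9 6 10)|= 6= |(1 10 4 9 8 5)(2 6 7)|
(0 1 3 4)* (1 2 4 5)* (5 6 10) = [2, 3, 4, 6, 0, 1, 10, 7, 8, 9, 5] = (0 2 4)(1 3 6 10 5)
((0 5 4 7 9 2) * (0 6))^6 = (0 6 2 9 7 4 5)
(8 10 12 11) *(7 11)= (7 11 8 10 12)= [0, 1, 2, 3, 4, 5, 6, 11, 10, 9, 12, 8, 7]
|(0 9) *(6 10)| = 2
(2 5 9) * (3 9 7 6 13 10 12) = (2 5 7 6 13 10 12 3 9) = [0, 1, 5, 9, 4, 7, 13, 6, 8, 2, 12, 11, 3, 10]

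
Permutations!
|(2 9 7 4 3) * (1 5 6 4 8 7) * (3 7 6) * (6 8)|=15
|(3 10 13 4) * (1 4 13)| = 4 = |(13)(1 4 3 10)|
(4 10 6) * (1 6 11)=(1 6 4 10 11)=[0, 6, 2, 3, 10, 5, 4, 7, 8, 9, 11, 1]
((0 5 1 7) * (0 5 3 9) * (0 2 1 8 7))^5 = ((0 3 9 2 1)(5 8 7))^5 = (9)(5 7 8)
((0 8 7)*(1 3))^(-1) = (0 7 8)(1 3)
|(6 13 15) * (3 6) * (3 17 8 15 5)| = |(3 6 13 5)(8 15 17)| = 12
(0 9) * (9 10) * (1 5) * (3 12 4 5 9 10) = [3, 9, 2, 12, 5, 1, 6, 7, 8, 0, 10, 11, 4] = (0 3 12 4 5 1 9)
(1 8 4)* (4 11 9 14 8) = (1 4)(8 11 9 14) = [0, 4, 2, 3, 1, 5, 6, 7, 11, 14, 10, 9, 12, 13, 8]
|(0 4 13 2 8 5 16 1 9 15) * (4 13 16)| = 10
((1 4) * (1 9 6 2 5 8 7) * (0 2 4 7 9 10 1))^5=((0 2 5 8 9 6 4 10 1 7))^5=(0 6)(1 8)(2 4)(5 10)(7 9)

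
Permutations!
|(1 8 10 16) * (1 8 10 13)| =5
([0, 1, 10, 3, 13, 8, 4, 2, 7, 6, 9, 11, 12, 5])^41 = [0, 1, 13, 3, 2, 9, 7, 4, 6, 8, 5, 11, 12, 10]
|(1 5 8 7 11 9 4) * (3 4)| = |(1 5 8 7 11 9 3 4)| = 8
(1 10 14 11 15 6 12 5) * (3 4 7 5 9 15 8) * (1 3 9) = (1 10 14 11 8 9 15 6 12)(3 4 7 5) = [0, 10, 2, 4, 7, 3, 12, 5, 9, 15, 14, 8, 1, 13, 11, 6]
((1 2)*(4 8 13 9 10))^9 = (1 2)(4 10 9 13 8)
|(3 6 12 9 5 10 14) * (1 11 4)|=21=|(1 11 4)(3 6 12 9 5 10 14)|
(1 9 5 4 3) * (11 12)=(1 9 5 4 3)(11 12)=[0, 9, 2, 1, 3, 4, 6, 7, 8, 5, 10, 12, 11]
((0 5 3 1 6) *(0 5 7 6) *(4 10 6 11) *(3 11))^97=(0 7 3 1)(4 6 11 10 5)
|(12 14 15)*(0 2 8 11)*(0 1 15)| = 8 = |(0 2 8 11 1 15 12 14)|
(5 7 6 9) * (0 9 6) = [9, 1, 2, 3, 4, 7, 6, 0, 8, 5] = (0 9 5 7)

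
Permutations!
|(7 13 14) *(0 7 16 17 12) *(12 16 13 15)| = 4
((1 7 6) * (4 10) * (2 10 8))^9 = ((1 7 6)(2 10 4 8))^9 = (2 10 4 8)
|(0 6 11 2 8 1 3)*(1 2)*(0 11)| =|(0 6)(1 3 11)(2 8)| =6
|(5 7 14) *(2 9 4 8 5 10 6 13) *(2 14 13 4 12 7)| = 11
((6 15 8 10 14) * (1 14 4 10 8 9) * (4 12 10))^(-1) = (1 9 15 6 14)(10 12)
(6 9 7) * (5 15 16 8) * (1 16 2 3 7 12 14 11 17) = (1 16 8 5 15 2 3 7 6 9 12 14 11 17) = [0, 16, 3, 7, 4, 15, 9, 6, 5, 12, 10, 17, 14, 13, 11, 2, 8, 1]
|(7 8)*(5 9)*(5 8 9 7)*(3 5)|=|(3 5 7 9 8)|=5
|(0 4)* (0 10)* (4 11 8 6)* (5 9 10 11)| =4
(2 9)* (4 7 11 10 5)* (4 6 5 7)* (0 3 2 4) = (0 3 2 9 4)(5 6)(7 11 10) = [3, 1, 9, 2, 0, 6, 5, 11, 8, 4, 7, 10]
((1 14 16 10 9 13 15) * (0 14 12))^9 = (16)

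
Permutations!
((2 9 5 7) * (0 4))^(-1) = ((0 4)(2 9 5 7))^(-1) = (0 4)(2 7 5 9)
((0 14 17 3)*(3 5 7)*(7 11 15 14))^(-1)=(0 3 7)(5 17 14 15 11)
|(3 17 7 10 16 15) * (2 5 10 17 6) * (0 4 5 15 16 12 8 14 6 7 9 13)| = 15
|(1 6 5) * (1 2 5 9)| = |(1 6 9)(2 5)| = 6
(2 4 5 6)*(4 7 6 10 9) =[0, 1, 7, 3, 5, 10, 2, 6, 8, 4, 9] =(2 7 6)(4 5 10 9)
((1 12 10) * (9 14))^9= (9 14)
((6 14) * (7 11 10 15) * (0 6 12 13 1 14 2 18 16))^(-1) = (0 16 18 2 6)(1 13 12 14)(7 15 10 11)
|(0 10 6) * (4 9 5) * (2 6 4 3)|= |(0 10 4 9 5 3 2 6)|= 8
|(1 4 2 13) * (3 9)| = 4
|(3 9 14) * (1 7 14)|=|(1 7 14 3 9)|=5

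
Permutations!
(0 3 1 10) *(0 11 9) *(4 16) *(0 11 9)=(0 3 1 10 9 11)(4 16)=[3, 10, 2, 1, 16, 5, 6, 7, 8, 11, 9, 0, 12, 13, 14, 15, 4]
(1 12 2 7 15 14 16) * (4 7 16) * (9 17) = (1 12 2 16)(4 7 15 14)(9 17) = [0, 12, 16, 3, 7, 5, 6, 15, 8, 17, 10, 11, 2, 13, 4, 14, 1, 9]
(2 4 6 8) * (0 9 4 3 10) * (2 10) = (0 9 4 6 8 10)(2 3) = [9, 1, 3, 2, 6, 5, 8, 7, 10, 4, 0]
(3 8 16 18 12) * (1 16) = (1 16 18 12 3 8) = [0, 16, 2, 8, 4, 5, 6, 7, 1, 9, 10, 11, 3, 13, 14, 15, 18, 17, 12]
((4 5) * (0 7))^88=(7)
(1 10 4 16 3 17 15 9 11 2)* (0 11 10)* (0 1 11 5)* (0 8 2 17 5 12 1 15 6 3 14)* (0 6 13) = [12, 15, 11, 5, 16, 8, 3, 7, 2, 10, 4, 17, 1, 0, 6, 9, 14, 13] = (0 12 1 15 9 10 4 16 14 6 3 5 8 2 11 17 13)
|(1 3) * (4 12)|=|(1 3)(4 12)|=2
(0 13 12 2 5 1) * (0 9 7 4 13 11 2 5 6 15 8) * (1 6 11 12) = (0 12 5 6 15 8)(1 9 7 4 13)(2 11) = [12, 9, 11, 3, 13, 6, 15, 4, 0, 7, 10, 2, 5, 1, 14, 8]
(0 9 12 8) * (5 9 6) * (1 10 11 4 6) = [1, 10, 2, 3, 6, 9, 5, 7, 0, 12, 11, 4, 8] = (0 1 10 11 4 6 5 9 12 8)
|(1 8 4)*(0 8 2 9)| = 6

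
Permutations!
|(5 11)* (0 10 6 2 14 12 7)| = |(0 10 6 2 14 12 7)(5 11)| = 14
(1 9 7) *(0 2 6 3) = [2, 9, 6, 0, 4, 5, 3, 1, 8, 7] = (0 2 6 3)(1 9 7)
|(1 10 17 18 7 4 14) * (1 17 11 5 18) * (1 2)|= 10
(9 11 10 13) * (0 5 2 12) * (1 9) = (0 5 2 12)(1 9 11 10 13) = [5, 9, 12, 3, 4, 2, 6, 7, 8, 11, 13, 10, 0, 1]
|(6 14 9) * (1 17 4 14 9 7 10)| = |(1 17 4 14 7 10)(6 9)| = 6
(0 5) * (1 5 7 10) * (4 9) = (0 7 10 1 5)(4 9) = [7, 5, 2, 3, 9, 0, 6, 10, 8, 4, 1]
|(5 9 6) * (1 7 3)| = 3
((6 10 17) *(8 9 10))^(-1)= (6 17 10 9 8)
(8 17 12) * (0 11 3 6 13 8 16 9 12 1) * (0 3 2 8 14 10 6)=(0 11 2 8 17 1 3)(6 13 14 10)(9 12 16)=[11, 3, 8, 0, 4, 5, 13, 7, 17, 12, 6, 2, 16, 14, 10, 15, 9, 1]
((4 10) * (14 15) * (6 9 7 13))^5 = (4 10)(6 9 7 13)(14 15)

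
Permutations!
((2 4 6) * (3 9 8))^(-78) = (9)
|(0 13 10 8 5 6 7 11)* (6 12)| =|(0 13 10 8 5 12 6 7 11)| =9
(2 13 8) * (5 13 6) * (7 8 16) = (2 6 5 13 16 7 8) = [0, 1, 6, 3, 4, 13, 5, 8, 2, 9, 10, 11, 12, 16, 14, 15, 7]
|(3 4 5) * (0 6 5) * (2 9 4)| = |(0 6 5 3 2 9 4)| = 7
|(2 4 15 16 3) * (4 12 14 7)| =8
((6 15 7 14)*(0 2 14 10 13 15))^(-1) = ((0 2 14 6)(7 10 13 15))^(-1) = (0 6 14 2)(7 15 13 10)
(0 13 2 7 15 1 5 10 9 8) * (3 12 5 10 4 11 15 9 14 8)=[13, 10, 7, 12, 11, 4, 6, 9, 0, 3, 14, 15, 5, 2, 8, 1]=(0 13 2 7 9 3 12 5 4 11 15 1 10 14 8)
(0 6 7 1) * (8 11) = (0 6 7 1)(8 11) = [6, 0, 2, 3, 4, 5, 7, 1, 11, 9, 10, 8]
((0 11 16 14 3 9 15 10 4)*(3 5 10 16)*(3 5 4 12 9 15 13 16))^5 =((0 11 5 10 12 9 13 16 14 4)(3 15))^5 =(0 9)(3 15)(4 12)(5 16)(10 14)(11 13)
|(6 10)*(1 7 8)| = |(1 7 8)(6 10)| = 6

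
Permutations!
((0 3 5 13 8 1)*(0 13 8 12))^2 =(0 5 1 12 3 8 13)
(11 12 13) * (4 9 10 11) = (4 9 10 11 12 13) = [0, 1, 2, 3, 9, 5, 6, 7, 8, 10, 11, 12, 13, 4]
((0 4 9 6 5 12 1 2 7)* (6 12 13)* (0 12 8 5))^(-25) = (0 8 6 9 13 4 5)(1 12 7 2)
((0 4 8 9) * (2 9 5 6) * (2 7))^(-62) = (0 8 6 2)(4 5 7 9)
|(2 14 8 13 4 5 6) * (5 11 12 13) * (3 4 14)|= 10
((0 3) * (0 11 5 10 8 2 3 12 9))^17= ((0 12 9)(2 3 11 5 10 8))^17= (0 9 12)(2 8 10 5 11 3)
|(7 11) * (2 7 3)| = |(2 7 11 3)| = 4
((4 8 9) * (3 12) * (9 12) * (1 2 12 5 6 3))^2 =(1 12 2)(3 4 5)(6 9 8)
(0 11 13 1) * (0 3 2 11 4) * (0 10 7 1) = [4, 3, 11, 2, 10, 5, 6, 1, 8, 9, 7, 13, 12, 0] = (0 4 10 7 1 3 2 11 13)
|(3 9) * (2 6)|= |(2 6)(3 9)|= 2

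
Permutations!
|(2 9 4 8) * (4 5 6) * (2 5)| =4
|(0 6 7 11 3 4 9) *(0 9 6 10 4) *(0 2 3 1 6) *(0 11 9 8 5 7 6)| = 20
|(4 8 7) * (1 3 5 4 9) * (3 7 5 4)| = |(1 7 9)(3 4 8 5)| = 12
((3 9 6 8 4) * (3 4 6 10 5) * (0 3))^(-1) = ((0 3 9 10 5)(6 8))^(-1) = (0 5 10 9 3)(6 8)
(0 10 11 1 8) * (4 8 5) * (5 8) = [10, 8, 2, 3, 5, 4, 6, 7, 0, 9, 11, 1] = (0 10 11 1 8)(4 5)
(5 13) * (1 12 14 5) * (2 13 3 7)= (1 12 14 5 3 7 2 13)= [0, 12, 13, 7, 4, 3, 6, 2, 8, 9, 10, 11, 14, 1, 5]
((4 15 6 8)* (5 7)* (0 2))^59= (0 2)(4 8 6 15)(5 7)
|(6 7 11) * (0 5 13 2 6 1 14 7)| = |(0 5 13 2 6)(1 14 7 11)| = 20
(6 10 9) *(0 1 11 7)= (0 1 11 7)(6 10 9)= [1, 11, 2, 3, 4, 5, 10, 0, 8, 6, 9, 7]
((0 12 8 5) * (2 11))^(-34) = (0 8)(5 12)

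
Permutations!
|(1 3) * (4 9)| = |(1 3)(4 9)| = 2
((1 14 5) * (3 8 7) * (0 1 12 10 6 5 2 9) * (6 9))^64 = (0 1 14 2 6 5 12 10 9)(3 8 7)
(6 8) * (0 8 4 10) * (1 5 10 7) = [8, 5, 2, 3, 7, 10, 4, 1, 6, 9, 0] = (0 8 6 4 7 1 5 10)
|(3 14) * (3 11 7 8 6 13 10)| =8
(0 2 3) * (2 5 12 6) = (0 5 12 6 2 3) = [5, 1, 3, 0, 4, 12, 2, 7, 8, 9, 10, 11, 6]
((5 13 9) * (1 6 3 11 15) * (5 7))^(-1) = ((1 6 3 11 15)(5 13 9 7))^(-1) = (1 15 11 3 6)(5 7 9 13)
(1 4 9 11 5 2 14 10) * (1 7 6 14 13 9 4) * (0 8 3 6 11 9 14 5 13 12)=(0 8 3 6 5 2 12)(7 11 13 14 10)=[8, 1, 12, 6, 4, 2, 5, 11, 3, 9, 7, 13, 0, 14, 10]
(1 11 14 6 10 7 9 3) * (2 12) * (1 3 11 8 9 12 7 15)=(1 8 9 11 14 6 10 15)(2 7 12)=[0, 8, 7, 3, 4, 5, 10, 12, 9, 11, 15, 14, 2, 13, 6, 1]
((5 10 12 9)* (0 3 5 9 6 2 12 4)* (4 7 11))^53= (0 7 3 11 5 4 10)(2 6 12)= ((0 3 5 10 7 11 4)(2 12 6))^53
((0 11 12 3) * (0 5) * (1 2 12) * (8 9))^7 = ((0 11 1 2 12 3 5)(8 9))^7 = (12)(8 9)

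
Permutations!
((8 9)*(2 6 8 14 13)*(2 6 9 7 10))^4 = ((2 9 14 13 6 8 7 10))^4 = (2 6)(7 14)(8 9)(10 13)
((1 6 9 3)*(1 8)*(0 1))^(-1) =(0 8 3 9 6 1)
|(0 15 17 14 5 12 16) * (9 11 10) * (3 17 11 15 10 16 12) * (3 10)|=|(0 3 17 14 5 10 9 15 11 16)|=10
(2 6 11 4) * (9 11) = [0, 1, 6, 3, 2, 5, 9, 7, 8, 11, 10, 4] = (2 6 9 11 4)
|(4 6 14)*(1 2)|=|(1 2)(4 6 14)|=6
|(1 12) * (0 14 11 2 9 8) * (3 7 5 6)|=12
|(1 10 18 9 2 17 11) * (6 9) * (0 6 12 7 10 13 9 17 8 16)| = 20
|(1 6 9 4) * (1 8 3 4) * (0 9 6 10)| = |(0 9 1 10)(3 4 8)| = 12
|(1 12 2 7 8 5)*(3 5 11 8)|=6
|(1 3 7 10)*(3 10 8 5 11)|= |(1 10)(3 7 8 5 11)|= 10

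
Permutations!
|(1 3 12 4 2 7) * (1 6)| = 7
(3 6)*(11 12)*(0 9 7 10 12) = [9, 1, 2, 6, 4, 5, 3, 10, 8, 7, 12, 0, 11] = (0 9 7 10 12 11)(3 6)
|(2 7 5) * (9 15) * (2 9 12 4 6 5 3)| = 6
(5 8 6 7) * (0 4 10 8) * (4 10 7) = (0 10 8 6 4 7 5) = [10, 1, 2, 3, 7, 0, 4, 5, 6, 9, 8]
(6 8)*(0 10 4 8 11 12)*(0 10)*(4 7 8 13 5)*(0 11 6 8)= (0 11 12 10 7)(4 13 5)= [11, 1, 2, 3, 13, 4, 6, 0, 8, 9, 7, 12, 10, 5]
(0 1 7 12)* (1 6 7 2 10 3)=(0 6 7 12)(1 2 10 3)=[6, 2, 10, 1, 4, 5, 7, 12, 8, 9, 3, 11, 0]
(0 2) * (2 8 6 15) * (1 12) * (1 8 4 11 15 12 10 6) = (0 4 11 15 2)(1 10 6 12 8) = [4, 10, 0, 3, 11, 5, 12, 7, 1, 9, 6, 15, 8, 13, 14, 2]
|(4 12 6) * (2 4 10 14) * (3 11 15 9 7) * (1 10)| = |(1 10 14 2 4 12 6)(3 11 15 9 7)| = 35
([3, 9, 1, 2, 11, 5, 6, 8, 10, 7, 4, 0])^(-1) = [11, 2, 3, 0, 10, 5, 6, 9, 7, 1, 8, 4]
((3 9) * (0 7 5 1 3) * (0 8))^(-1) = ((0 7 5 1 3 9 8))^(-1) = (0 8 9 3 1 5 7)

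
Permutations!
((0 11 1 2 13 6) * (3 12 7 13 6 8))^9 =(0 6 2 1 11)(3 8 13 7 12)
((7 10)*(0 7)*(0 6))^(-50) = ((0 7 10 6))^(-50) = (0 10)(6 7)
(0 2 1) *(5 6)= (0 2 1)(5 6)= [2, 0, 1, 3, 4, 6, 5]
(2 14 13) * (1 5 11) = (1 5 11)(2 14 13) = [0, 5, 14, 3, 4, 11, 6, 7, 8, 9, 10, 1, 12, 2, 13]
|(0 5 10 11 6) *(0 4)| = |(0 5 10 11 6 4)| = 6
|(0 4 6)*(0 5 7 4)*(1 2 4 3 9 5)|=4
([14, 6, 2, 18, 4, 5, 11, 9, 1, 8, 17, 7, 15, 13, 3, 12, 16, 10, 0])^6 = (0 3)(14 18)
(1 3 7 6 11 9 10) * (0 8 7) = (0 8 7 6 11 9 10 1 3) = [8, 3, 2, 0, 4, 5, 11, 6, 7, 10, 1, 9]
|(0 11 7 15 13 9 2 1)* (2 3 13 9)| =|(0 11 7 15 9 3 13 2 1)| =9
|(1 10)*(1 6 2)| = 4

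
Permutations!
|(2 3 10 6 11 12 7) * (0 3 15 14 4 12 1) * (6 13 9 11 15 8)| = 56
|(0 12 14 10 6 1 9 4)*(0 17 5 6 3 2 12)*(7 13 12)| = 42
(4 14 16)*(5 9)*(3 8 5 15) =[0, 1, 2, 8, 14, 9, 6, 7, 5, 15, 10, 11, 12, 13, 16, 3, 4] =(3 8 5 9 15)(4 14 16)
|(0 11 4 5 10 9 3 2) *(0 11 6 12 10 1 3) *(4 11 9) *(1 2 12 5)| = 5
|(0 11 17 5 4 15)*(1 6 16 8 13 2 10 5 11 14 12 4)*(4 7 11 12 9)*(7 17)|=|(0 14 9 4 15)(1 6 16 8 13 2 10 5)(7 11)(12 17)|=40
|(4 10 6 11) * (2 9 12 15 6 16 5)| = 10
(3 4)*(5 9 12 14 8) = (3 4)(5 9 12 14 8) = [0, 1, 2, 4, 3, 9, 6, 7, 5, 12, 10, 11, 14, 13, 8]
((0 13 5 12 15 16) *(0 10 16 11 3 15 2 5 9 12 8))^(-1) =(0 8 5 2 12 9 13)(3 11 15)(10 16)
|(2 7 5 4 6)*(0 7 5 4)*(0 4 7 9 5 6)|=4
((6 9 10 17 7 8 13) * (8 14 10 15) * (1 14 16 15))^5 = (1 16 9 7 6 17 13 10 8 14 15)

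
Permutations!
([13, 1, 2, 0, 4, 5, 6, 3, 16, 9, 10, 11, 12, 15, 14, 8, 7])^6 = [3, 1, 2, 7, 4, 5, 6, 16, 15, 9, 10, 11, 12, 0, 14, 13, 8]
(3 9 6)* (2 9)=(2 9 6 3)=[0, 1, 9, 2, 4, 5, 3, 7, 8, 6]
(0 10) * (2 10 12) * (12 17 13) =(0 17 13 12 2 10) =[17, 1, 10, 3, 4, 5, 6, 7, 8, 9, 0, 11, 2, 12, 14, 15, 16, 13]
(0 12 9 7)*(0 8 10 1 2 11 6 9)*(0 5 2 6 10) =(0 12 5 2 11 10 1 6 9 7 8) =[12, 6, 11, 3, 4, 2, 9, 8, 0, 7, 1, 10, 5]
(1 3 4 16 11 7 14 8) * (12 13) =(1 3 4 16 11 7 14 8)(12 13) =[0, 3, 2, 4, 16, 5, 6, 14, 1, 9, 10, 7, 13, 12, 8, 15, 11]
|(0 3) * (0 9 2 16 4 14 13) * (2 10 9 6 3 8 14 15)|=4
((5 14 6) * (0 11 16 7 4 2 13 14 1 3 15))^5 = ((0 11 16 7 4 2 13 14 6 5 1 3 15))^5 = (0 2 1 16 14 15 4 5 11 13 3 7 6)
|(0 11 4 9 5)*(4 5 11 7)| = |(0 7 4 9 11 5)| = 6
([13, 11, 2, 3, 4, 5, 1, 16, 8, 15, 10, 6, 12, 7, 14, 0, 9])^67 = (0 13 7 16 9 15)(1 11 6)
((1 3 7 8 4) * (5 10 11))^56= ((1 3 7 8 4)(5 10 11))^56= (1 3 7 8 4)(5 11 10)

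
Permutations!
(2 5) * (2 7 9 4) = [0, 1, 5, 3, 2, 7, 6, 9, 8, 4] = (2 5 7 9 4)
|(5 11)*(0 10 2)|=6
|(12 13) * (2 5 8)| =|(2 5 8)(12 13)| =6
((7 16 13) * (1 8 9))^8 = (1 9 8)(7 13 16)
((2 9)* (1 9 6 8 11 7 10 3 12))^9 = ((1 9 2 6 8 11 7 10 3 12))^9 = (1 12 3 10 7 11 8 6 2 9)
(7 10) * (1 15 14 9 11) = (1 15 14 9 11)(7 10) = [0, 15, 2, 3, 4, 5, 6, 10, 8, 11, 7, 1, 12, 13, 9, 14]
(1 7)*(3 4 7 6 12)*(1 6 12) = (1 12 3 4 7 6) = [0, 12, 2, 4, 7, 5, 1, 6, 8, 9, 10, 11, 3]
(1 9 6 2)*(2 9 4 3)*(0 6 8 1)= (0 6 9 8 1 4 3 2)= [6, 4, 0, 2, 3, 5, 9, 7, 1, 8]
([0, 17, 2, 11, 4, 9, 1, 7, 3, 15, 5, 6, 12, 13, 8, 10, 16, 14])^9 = [0, 14, 2, 6, 4, 9, 17, 7, 11, 15, 5, 1, 12, 13, 3, 10, 16, 8]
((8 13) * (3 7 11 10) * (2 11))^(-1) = (2 7 3 10 11)(8 13) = ((2 11 10 3 7)(8 13))^(-1)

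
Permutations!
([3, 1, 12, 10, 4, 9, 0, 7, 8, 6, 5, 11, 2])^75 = (0 5)(2 12)(3 9)(6 10)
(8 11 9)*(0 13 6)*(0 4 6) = (0 13)(4 6)(8 11 9) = [13, 1, 2, 3, 6, 5, 4, 7, 11, 8, 10, 9, 12, 0]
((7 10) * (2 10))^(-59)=((2 10 7))^(-59)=(2 10 7)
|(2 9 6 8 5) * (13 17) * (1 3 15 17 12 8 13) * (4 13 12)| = |(1 3 15 17)(2 9 6 12 8 5)(4 13)| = 12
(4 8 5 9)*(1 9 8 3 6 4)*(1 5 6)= (1 9 5 8 6 4 3)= [0, 9, 2, 1, 3, 8, 4, 7, 6, 5]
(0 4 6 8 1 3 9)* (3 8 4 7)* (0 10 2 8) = [7, 0, 8, 9, 6, 5, 4, 3, 1, 10, 2] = (0 7 3 9 10 2 8 1)(4 6)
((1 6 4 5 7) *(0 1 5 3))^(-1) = (0 3 4 6 1)(5 7)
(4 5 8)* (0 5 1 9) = (0 5 8 4 1 9) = [5, 9, 2, 3, 1, 8, 6, 7, 4, 0]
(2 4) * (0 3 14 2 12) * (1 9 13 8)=[3, 9, 4, 14, 12, 5, 6, 7, 1, 13, 10, 11, 0, 8, 2]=(0 3 14 2 4 12)(1 9 13 8)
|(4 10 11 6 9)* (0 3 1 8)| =|(0 3 1 8)(4 10 11 6 9)| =20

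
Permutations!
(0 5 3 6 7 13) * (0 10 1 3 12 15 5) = (1 3 6 7 13 10)(5 12 15) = [0, 3, 2, 6, 4, 12, 7, 13, 8, 9, 1, 11, 15, 10, 14, 5]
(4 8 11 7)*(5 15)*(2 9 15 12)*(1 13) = (1 13)(2 9 15 5 12)(4 8 11 7) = [0, 13, 9, 3, 8, 12, 6, 4, 11, 15, 10, 7, 2, 1, 14, 5]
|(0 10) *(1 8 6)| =6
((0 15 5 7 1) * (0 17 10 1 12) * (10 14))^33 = ((0 15 5 7 12)(1 17 14 10))^33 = (0 7 15 12 5)(1 17 14 10)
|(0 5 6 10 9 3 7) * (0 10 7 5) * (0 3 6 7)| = |(0 3 5 7 10 9 6)| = 7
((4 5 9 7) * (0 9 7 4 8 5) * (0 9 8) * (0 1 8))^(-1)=(1 7 5 8)(4 9)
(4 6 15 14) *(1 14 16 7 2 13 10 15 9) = (1 14 4 6 9)(2 13 10 15 16 7) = [0, 14, 13, 3, 6, 5, 9, 2, 8, 1, 15, 11, 12, 10, 4, 16, 7]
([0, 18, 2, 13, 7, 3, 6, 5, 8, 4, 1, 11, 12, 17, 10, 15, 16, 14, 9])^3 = (1 4 3 14 18 7 13 10 9 5 17)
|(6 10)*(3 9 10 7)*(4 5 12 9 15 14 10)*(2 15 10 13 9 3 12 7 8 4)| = |(2 15 14 13 9)(3 10 6 8 4 5 7 12)| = 40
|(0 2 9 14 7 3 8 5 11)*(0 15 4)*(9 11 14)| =|(0 2 11 15 4)(3 8 5 14 7)| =5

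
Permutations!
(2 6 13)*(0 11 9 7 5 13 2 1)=(0 11 9 7 5 13 1)(2 6)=[11, 0, 6, 3, 4, 13, 2, 5, 8, 7, 10, 9, 12, 1]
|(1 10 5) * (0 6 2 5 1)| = 4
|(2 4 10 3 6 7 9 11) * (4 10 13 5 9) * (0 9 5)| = |(0 9 11 2 10 3 6 7 4 13)| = 10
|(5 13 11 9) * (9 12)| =|(5 13 11 12 9)| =5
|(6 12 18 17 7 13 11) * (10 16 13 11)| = |(6 12 18 17 7 11)(10 16 13)| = 6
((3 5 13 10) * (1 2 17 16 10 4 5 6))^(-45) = (1 10 2 3 17 6 16)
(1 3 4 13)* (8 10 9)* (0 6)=(0 6)(1 3 4 13)(8 10 9)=[6, 3, 2, 4, 13, 5, 0, 7, 10, 8, 9, 11, 12, 1]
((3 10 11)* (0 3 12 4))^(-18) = (12)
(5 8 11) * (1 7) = (1 7)(5 8 11) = [0, 7, 2, 3, 4, 8, 6, 1, 11, 9, 10, 5]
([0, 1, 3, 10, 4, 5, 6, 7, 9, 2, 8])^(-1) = [0, 1, 9, 2, 4, 5, 6, 7, 10, 8, 3]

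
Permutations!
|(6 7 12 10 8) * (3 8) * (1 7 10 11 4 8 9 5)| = 11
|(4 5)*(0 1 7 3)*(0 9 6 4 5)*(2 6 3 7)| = |(0 1 2 6 4)(3 9)| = 10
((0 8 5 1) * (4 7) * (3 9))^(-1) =((0 8 5 1)(3 9)(4 7))^(-1) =(0 1 5 8)(3 9)(4 7)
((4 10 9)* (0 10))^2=(0 9)(4 10)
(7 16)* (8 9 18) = (7 16)(8 9 18) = [0, 1, 2, 3, 4, 5, 6, 16, 9, 18, 10, 11, 12, 13, 14, 15, 7, 17, 8]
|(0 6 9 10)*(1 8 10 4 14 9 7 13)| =21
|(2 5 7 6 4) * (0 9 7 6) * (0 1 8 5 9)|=8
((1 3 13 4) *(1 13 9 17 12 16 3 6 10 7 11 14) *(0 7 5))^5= (17)(0 6 11 5 1 7 10 14)(4 13)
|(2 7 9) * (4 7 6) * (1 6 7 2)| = 6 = |(1 6 4 2 7 9)|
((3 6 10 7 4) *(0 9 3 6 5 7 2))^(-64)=(0 2 10 6 4 7 5 3 9)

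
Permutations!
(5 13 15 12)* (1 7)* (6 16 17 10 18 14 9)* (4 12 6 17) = (1 7)(4 12 5 13 15 6 16)(9 17 10 18 14) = [0, 7, 2, 3, 12, 13, 16, 1, 8, 17, 18, 11, 5, 15, 9, 6, 4, 10, 14]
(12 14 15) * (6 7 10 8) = [0, 1, 2, 3, 4, 5, 7, 10, 6, 9, 8, 11, 14, 13, 15, 12] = (6 7 10 8)(12 14 15)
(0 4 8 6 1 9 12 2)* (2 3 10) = [4, 9, 0, 10, 8, 5, 1, 7, 6, 12, 2, 11, 3] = (0 4 8 6 1 9 12 3 10 2)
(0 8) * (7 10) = (0 8)(7 10) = [8, 1, 2, 3, 4, 5, 6, 10, 0, 9, 7]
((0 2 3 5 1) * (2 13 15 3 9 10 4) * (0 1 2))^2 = (0 15 5 9 4 13 3 2 10)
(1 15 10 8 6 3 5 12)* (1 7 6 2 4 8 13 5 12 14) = (1 15 10 13 5 14)(2 4 8)(3 12 7 6) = [0, 15, 4, 12, 8, 14, 3, 6, 2, 9, 13, 11, 7, 5, 1, 10]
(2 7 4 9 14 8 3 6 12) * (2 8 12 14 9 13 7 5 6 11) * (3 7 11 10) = (2 5 6 14 12 8 7 4 13 11)(3 10) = [0, 1, 5, 10, 13, 6, 14, 4, 7, 9, 3, 2, 8, 11, 12]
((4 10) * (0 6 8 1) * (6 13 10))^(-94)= (0 6 13 8 10 1 4)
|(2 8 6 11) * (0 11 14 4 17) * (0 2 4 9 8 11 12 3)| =|(0 12 3)(2 11 4 17)(6 14 9 8)| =12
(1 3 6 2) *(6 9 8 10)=(1 3 9 8 10 6 2)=[0, 3, 1, 9, 4, 5, 2, 7, 10, 8, 6]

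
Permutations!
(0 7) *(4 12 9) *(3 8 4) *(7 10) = (0 10 7)(3 8 4 12 9) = [10, 1, 2, 8, 12, 5, 6, 0, 4, 3, 7, 11, 9]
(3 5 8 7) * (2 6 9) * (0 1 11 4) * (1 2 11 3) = (0 2 6 9 11 4)(1 3 5 8 7) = [2, 3, 6, 5, 0, 8, 9, 1, 7, 11, 10, 4]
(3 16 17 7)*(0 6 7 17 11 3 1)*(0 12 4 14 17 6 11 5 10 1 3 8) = (0 11 8)(1 12 4 14 17 6 7 3 16 5 10) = [11, 12, 2, 16, 14, 10, 7, 3, 0, 9, 1, 8, 4, 13, 17, 15, 5, 6]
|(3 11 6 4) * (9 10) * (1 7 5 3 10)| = |(1 7 5 3 11 6 4 10 9)| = 9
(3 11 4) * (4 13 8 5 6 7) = [0, 1, 2, 11, 3, 6, 7, 4, 5, 9, 10, 13, 12, 8] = (3 11 13 8 5 6 7 4)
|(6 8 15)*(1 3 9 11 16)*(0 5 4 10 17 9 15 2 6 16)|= 84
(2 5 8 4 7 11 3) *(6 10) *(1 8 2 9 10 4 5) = (1 8 5 2)(3 9 10 6 4 7 11) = [0, 8, 1, 9, 7, 2, 4, 11, 5, 10, 6, 3]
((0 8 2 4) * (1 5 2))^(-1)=((0 8 1 5 2 4))^(-1)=(0 4 2 5 1 8)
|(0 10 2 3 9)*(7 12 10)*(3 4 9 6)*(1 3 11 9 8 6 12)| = 12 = |(0 7 1 3 12 10 2 4 8 6 11 9)|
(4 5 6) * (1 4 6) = (6)(1 4 5) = [0, 4, 2, 3, 5, 1, 6]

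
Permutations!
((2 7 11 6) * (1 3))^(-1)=((1 3)(2 7 11 6))^(-1)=(1 3)(2 6 11 7)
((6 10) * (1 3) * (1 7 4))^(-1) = (1 4 7 3)(6 10)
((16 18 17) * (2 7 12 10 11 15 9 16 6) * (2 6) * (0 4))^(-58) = (2 12 11 9 18)(7 10 15 16 17)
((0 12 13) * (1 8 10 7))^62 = (0 13 12)(1 10)(7 8)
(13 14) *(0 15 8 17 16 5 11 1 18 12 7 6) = (0 15 8 17 16 5 11 1 18 12 7 6)(13 14) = [15, 18, 2, 3, 4, 11, 0, 6, 17, 9, 10, 1, 7, 14, 13, 8, 5, 16, 12]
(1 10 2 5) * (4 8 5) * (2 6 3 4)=(1 10 6 3 4 8 5)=[0, 10, 2, 4, 8, 1, 3, 7, 5, 9, 6]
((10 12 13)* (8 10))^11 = ((8 10 12 13))^11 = (8 13 12 10)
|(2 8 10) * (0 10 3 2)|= 6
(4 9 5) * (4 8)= (4 9 5 8)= [0, 1, 2, 3, 9, 8, 6, 7, 4, 5]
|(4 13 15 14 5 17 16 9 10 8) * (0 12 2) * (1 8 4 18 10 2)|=|(0 12 1 8 18 10 4 13 15 14 5 17 16 9 2)|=15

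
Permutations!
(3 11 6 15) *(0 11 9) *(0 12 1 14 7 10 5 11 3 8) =(0 3 9 12 1 14 7 10 5 11 6 15 8) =[3, 14, 2, 9, 4, 11, 15, 10, 0, 12, 5, 6, 1, 13, 7, 8]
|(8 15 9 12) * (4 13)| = 4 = |(4 13)(8 15 9 12)|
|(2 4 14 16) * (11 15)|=4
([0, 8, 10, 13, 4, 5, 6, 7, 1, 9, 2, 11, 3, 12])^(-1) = [0, 8, 10, 12, 4, 5, 6, 7, 1, 9, 2, 11, 13, 3]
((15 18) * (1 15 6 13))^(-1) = (1 13 6 18 15) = ((1 15 18 6 13))^(-1)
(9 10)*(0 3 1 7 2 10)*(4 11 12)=(0 3 1 7 2 10 9)(4 11 12)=[3, 7, 10, 1, 11, 5, 6, 2, 8, 0, 9, 12, 4]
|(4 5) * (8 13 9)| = 6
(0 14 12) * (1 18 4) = (0 14 12)(1 18 4) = [14, 18, 2, 3, 1, 5, 6, 7, 8, 9, 10, 11, 0, 13, 12, 15, 16, 17, 4]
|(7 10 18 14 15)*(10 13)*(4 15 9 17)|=9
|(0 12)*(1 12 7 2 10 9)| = |(0 7 2 10 9 1 12)| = 7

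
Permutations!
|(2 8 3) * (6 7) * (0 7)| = |(0 7 6)(2 8 3)| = 3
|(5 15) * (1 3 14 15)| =|(1 3 14 15 5)| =5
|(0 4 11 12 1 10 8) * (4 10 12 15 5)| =|(0 10 8)(1 12)(4 11 15 5)| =12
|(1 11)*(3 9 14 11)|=5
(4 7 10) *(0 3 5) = [3, 1, 2, 5, 7, 0, 6, 10, 8, 9, 4] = (0 3 5)(4 7 10)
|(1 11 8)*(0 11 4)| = |(0 11 8 1 4)| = 5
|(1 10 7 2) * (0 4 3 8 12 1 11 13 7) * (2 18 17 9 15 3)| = 15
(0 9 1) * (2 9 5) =(0 5 2 9 1) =[5, 0, 9, 3, 4, 2, 6, 7, 8, 1]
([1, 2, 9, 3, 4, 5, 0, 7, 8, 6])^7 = (0 2 6 1 9)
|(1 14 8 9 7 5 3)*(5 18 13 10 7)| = |(1 14 8 9 5 3)(7 18 13 10)| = 12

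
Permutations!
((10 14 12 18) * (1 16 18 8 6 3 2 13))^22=(18)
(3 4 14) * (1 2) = (1 2)(3 4 14) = [0, 2, 1, 4, 14, 5, 6, 7, 8, 9, 10, 11, 12, 13, 3]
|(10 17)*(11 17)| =3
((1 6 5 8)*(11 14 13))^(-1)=((1 6 5 8)(11 14 13))^(-1)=(1 8 5 6)(11 13 14)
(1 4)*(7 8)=(1 4)(7 8)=[0, 4, 2, 3, 1, 5, 6, 8, 7]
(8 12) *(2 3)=[0, 1, 3, 2, 4, 5, 6, 7, 12, 9, 10, 11, 8]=(2 3)(8 12)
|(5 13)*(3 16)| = |(3 16)(5 13)| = 2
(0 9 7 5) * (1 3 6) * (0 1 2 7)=[9, 3, 7, 6, 4, 1, 2, 5, 8, 0]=(0 9)(1 3 6 2 7 5)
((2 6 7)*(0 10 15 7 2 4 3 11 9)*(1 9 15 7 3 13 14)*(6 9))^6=(15)(0 1 7 2 13)(4 9 14 10 6)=((0 10 7 4 13 14 1 6 2 9)(3 11 15))^6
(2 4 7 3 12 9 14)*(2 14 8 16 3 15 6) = (2 4 7 15 6)(3 12 9 8 16) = [0, 1, 4, 12, 7, 5, 2, 15, 16, 8, 10, 11, 9, 13, 14, 6, 3]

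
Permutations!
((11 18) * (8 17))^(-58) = ((8 17)(11 18))^(-58) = (18)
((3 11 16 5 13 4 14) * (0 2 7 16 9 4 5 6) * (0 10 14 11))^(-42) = ((0 2 7 16 6 10 14 3)(4 11 9)(5 13))^(-42) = (0 14 6 7)(2 3 10 16)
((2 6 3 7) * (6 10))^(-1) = (2 7 3 6 10)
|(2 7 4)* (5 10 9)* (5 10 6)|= |(2 7 4)(5 6)(9 10)|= 6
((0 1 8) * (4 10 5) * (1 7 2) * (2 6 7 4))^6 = (0 8 1 2 5 10 4)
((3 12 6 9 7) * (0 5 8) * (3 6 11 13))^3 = (3 13 11 12)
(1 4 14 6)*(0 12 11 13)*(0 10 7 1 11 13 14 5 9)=[12, 4, 2, 3, 5, 9, 11, 1, 8, 0, 7, 14, 13, 10, 6]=(0 12 13 10 7 1 4 5 9)(6 11 14)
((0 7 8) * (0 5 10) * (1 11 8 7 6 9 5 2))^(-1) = ((0 6 9 5 10)(1 11 8 2))^(-1) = (0 10 5 9 6)(1 2 8 11)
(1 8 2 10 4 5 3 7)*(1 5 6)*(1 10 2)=(1 8)(3 7 5)(4 6 10)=[0, 8, 2, 7, 6, 3, 10, 5, 1, 9, 4]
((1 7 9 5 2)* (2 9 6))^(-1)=((1 7 6 2)(5 9))^(-1)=(1 2 6 7)(5 9)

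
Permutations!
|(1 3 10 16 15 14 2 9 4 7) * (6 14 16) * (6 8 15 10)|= |(1 3 6 14 2 9 4 7)(8 15 16 10)|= 8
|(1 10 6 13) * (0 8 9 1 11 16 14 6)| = |(0 8 9 1 10)(6 13 11 16 14)| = 5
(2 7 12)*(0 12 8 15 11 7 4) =(0 12 2 4)(7 8 15 11) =[12, 1, 4, 3, 0, 5, 6, 8, 15, 9, 10, 7, 2, 13, 14, 11]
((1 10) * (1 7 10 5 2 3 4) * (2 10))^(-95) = ((1 5 10 7 2 3 4))^(-95) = (1 7 4 10 3 5 2)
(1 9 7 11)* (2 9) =(1 2 9 7 11) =[0, 2, 9, 3, 4, 5, 6, 11, 8, 7, 10, 1]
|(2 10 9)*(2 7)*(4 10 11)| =|(2 11 4 10 9 7)| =6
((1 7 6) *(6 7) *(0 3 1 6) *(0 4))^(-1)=(7)(0 4 1 3)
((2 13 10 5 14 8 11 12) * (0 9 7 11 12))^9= (0 9 7 11)(2 10 14 12 13 5 8)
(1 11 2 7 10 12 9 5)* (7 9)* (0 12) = [12, 11, 9, 3, 4, 1, 6, 10, 8, 5, 0, 2, 7] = (0 12 7 10)(1 11 2 9 5)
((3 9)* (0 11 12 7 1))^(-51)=((0 11 12 7 1)(3 9))^(-51)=(0 1 7 12 11)(3 9)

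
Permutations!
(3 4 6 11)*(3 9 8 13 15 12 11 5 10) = (3 4 6 5 10)(8 13 15 12 11 9) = [0, 1, 2, 4, 6, 10, 5, 7, 13, 8, 3, 9, 11, 15, 14, 12]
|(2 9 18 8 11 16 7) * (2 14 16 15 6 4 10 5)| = 30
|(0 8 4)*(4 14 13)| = 5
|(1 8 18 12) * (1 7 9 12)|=3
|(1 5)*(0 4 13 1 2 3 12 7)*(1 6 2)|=|(0 4 13 6 2 3 12 7)(1 5)|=8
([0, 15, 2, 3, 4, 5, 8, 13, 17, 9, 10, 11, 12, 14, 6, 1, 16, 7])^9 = [0, 15, 2, 3, 4, 5, 7, 6, 13, 9, 10, 11, 12, 8, 17, 1, 16, 14]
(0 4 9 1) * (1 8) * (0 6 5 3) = (0 4 9 8 1 6 5 3) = [4, 6, 2, 0, 9, 3, 5, 7, 1, 8]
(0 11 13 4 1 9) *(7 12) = (0 11 13 4 1 9)(7 12) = [11, 9, 2, 3, 1, 5, 6, 12, 8, 0, 10, 13, 7, 4]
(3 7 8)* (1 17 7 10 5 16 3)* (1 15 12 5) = (1 17 7 8 15 12 5 16 3 10) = [0, 17, 2, 10, 4, 16, 6, 8, 15, 9, 1, 11, 5, 13, 14, 12, 3, 7]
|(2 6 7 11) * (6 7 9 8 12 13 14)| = 6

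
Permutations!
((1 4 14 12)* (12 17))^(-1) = ((1 4 14 17 12))^(-1) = (1 12 17 14 4)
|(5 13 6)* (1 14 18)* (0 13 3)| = |(0 13 6 5 3)(1 14 18)| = 15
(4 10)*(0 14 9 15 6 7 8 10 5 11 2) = (0 14 9 15 6 7 8 10 4 5 11 2) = [14, 1, 0, 3, 5, 11, 7, 8, 10, 15, 4, 2, 12, 13, 9, 6]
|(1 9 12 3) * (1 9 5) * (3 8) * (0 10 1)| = |(0 10 1 5)(3 9 12 8)| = 4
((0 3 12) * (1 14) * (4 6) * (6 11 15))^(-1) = (0 12 3)(1 14)(4 6 15 11)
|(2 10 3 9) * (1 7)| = 4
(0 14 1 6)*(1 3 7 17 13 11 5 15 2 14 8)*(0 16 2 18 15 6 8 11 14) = (0 11 5 6 16 2)(1 8)(3 7 17 13 14)(15 18) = [11, 8, 0, 7, 4, 6, 16, 17, 1, 9, 10, 5, 12, 14, 3, 18, 2, 13, 15]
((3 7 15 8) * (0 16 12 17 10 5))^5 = (0 5 10 17 12 16)(3 7 15 8)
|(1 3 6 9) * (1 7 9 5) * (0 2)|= |(0 2)(1 3 6 5)(7 9)|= 4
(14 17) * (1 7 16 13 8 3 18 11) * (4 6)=(1 7 16 13 8 3 18 11)(4 6)(14 17)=[0, 7, 2, 18, 6, 5, 4, 16, 3, 9, 10, 1, 12, 8, 17, 15, 13, 14, 11]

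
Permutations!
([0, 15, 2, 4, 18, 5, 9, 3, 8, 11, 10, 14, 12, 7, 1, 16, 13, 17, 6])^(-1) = (1 14 11 9 6 18 4 3 7 13 16 15)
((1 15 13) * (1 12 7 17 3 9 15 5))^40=(3 7 13 9 17 12 15)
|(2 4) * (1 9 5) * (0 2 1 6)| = 7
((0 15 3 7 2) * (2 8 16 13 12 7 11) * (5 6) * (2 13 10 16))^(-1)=((0 15 3 11 13 12 7 8 2)(5 6)(10 16))^(-1)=(0 2 8 7 12 13 11 3 15)(5 6)(10 16)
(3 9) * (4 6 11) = (3 9)(4 6 11) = [0, 1, 2, 9, 6, 5, 11, 7, 8, 3, 10, 4]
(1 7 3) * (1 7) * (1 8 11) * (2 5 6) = [0, 8, 5, 7, 4, 6, 2, 3, 11, 9, 10, 1] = (1 8 11)(2 5 6)(3 7)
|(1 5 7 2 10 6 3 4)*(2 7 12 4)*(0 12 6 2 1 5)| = 14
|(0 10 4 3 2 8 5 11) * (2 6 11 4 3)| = |(0 10 3 6 11)(2 8 5 4)| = 20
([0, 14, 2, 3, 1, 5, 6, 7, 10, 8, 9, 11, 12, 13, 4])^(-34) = (1 4 14)(8 9 10)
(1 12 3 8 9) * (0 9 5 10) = (0 9 1 12 3 8 5 10) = [9, 12, 2, 8, 4, 10, 6, 7, 5, 1, 0, 11, 3]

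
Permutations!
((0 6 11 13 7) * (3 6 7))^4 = (13)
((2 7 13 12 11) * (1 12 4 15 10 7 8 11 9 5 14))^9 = ((1 12 9 5 14)(2 8 11)(4 15 10 7 13))^9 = (1 14 5 9 12)(4 13 7 10 15)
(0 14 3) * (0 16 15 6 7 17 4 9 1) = (0 14 3 16 15 6 7 17 4 9 1) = [14, 0, 2, 16, 9, 5, 7, 17, 8, 1, 10, 11, 12, 13, 3, 6, 15, 4]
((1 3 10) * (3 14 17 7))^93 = (1 7)(3 14)(10 17)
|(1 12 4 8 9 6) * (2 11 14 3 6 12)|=12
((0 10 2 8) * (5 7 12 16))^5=((0 10 2 8)(5 7 12 16))^5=(0 10 2 8)(5 7 12 16)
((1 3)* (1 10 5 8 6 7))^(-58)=((1 3 10 5 8 6 7))^(-58)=(1 6 5 3 7 8 10)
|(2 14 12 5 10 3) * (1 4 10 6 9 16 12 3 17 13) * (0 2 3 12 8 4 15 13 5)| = 24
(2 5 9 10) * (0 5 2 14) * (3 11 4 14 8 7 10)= (0 5 9 3 11 4 14)(7 10 8)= [5, 1, 2, 11, 14, 9, 6, 10, 7, 3, 8, 4, 12, 13, 0]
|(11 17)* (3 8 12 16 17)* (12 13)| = 7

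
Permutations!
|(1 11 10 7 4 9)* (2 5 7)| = 8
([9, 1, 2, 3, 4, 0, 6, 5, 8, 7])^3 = [5, 1, 2, 3, 4, 7, 6, 9, 8, 0]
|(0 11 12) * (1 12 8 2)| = |(0 11 8 2 1 12)| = 6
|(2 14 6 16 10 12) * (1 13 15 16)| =|(1 13 15 16 10 12 2 14 6)| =9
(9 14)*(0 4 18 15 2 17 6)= (0 4 18 15 2 17 6)(9 14)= [4, 1, 17, 3, 18, 5, 0, 7, 8, 14, 10, 11, 12, 13, 9, 2, 16, 6, 15]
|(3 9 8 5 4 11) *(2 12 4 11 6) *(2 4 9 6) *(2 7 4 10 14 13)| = |(2 12 9 8 5 11 3 6 10 14 13)(4 7)| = 22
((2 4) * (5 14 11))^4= (5 14 11)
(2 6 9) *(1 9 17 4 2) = [0, 9, 6, 3, 2, 5, 17, 7, 8, 1, 10, 11, 12, 13, 14, 15, 16, 4] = (1 9)(2 6 17 4)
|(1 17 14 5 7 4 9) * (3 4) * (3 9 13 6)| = |(1 17 14 5 7 9)(3 4 13 6)| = 12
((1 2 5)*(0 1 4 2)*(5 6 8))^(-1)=(0 1)(2 4 5 8 6)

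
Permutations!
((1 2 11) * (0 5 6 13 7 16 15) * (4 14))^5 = ((0 5 6 13 7 16 15)(1 2 11)(4 14))^5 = (0 16 13 5 15 7 6)(1 11 2)(4 14)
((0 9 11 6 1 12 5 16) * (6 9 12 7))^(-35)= (0 12 5 16)(1 7 6)(9 11)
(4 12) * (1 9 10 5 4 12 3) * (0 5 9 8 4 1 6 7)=(12)(0 5 1 8 4 3 6 7)(9 10)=[5, 8, 2, 6, 3, 1, 7, 0, 4, 10, 9, 11, 12]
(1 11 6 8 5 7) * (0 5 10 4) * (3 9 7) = (0 5 3 9 7 1 11 6 8 10 4) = [5, 11, 2, 9, 0, 3, 8, 1, 10, 7, 4, 6]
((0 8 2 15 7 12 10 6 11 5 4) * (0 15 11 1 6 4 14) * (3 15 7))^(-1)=((0 8 2 11 5 14)(1 6)(3 15)(4 7 12 10))^(-1)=(0 14 5 11 2 8)(1 6)(3 15)(4 10 12 7)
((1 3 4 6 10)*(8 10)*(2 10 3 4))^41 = (1 10 2 3 8 6 4)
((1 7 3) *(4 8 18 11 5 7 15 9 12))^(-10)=(1 15 9 12 4 8 18 11 5 7 3)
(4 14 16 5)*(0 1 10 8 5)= (0 1 10 8 5 4 14 16)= [1, 10, 2, 3, 14, 4, 6, 7, 5, 9, 8, 11, 12, 13, 16, 15, 0]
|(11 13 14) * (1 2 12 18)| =|(1 2 12 18)(11 13 14)| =12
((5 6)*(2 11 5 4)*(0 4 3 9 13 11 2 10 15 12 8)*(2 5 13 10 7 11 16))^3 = (0 11 2 3 15)(4 13 5 9 12)(6 10 8 7 16) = ((0 4 7 11 13 16 2 5 6 3 9 10 15 12 8))^3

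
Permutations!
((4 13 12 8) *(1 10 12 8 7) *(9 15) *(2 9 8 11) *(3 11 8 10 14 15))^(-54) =((1 14 15 10 12 7)(2 9 3 11)(4 13 8))^(-54) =(15)(2 3)(9 11)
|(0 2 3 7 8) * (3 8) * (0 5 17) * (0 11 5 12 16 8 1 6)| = 12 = |(0 2 1 6)(3 7)(5 17 11)(8 12 16)|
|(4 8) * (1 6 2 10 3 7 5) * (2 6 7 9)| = 12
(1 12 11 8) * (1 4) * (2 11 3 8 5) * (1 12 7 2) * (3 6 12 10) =(1 7 2 11 5)(3 8 4 10)(6 12) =[0, 7, 11, 8, 10, 1, 12, 2, 4, 9, 3, 5, 6]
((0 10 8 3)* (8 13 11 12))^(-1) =(0 3 8 12 11 13 10)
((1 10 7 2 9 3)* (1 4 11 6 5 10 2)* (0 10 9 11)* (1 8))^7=(0 6 7 9 1 4 11 10 5 8 3 2)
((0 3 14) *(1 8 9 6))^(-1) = (0 14 3)(1 6 9 8)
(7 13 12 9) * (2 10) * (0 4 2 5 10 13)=(0 4 2 13 12 9 7)(5 10)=[4, 1, 13, 3, 2, 10, 6, 0, 8, 7, 5, 11, 9, 12]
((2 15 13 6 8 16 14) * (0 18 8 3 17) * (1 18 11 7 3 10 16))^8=((0 11 7 3 17)(1 18 8)(2 15 13 6 10 16 14))^8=(0 3 11 17 7)(1 8 18)(2 15 13 6 10 16 14)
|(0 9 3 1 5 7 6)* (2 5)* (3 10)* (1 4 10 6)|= 12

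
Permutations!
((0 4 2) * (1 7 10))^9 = ((0 4 2)(1 7 10))^9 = (10)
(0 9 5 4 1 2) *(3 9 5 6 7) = (0 5 4 1 2)(3 9 6 7) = [5, 2, 0, 9, 1, 4, 7, 3, 8, 6]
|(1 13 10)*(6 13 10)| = |(1 10)(6 13)| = 2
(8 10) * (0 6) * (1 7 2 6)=(0 1 7 2 6)(8 10)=[1, 7, 6, 3, 4, 5, 0, 2, 10, 9, 8]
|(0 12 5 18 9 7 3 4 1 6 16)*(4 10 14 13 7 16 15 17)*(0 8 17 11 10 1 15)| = 18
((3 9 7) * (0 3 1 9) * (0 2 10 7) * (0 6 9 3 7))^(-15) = (0 3)(1 10)(2 7)(6 9)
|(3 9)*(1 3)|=|(1 3 9)|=3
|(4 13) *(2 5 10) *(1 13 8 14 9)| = 6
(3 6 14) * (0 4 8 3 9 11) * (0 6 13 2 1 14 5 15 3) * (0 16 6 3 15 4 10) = (0 10)(1 14 9 11 3 13 2)(4 8 16 6 5) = [10, 14, 1, 13, 8, 4, 5, 7, 16, 11, 0, 3, 12, 2, 9, 15, 6]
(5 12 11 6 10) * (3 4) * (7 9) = (3 4)(5 12 11 6 10)(7 9) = [0, 1, 2, 4, 3, 12, 10, 9, 8, 7, 5, 6, 11]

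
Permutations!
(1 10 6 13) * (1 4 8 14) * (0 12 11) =(0 12 11)(1 10 6 13 4 8 14) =[12, 10, 2, 3, 8, 5, 13, 7, 14, 9, 6, 0, 11, 4, 1]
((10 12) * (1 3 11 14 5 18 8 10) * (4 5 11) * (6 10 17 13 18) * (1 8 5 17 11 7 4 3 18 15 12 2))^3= (1 6)(2 5)(4 15 11)(7 13 8)(10 18)(12 14 17)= ((1 18 5 6 10 2)(4 17 13 15 12 8 11 14 7))^3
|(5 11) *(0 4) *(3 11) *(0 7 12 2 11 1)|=|(0 4 7 12 2 11 5 3 1)|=9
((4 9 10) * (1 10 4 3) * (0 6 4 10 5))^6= ((0 6 4 9 10 3 1 5))^6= (0 1 10 4)(3 9 6 5)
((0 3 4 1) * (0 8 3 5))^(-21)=((0 5)(1 8 3 4))^(-21)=(0 5)(1 4 3 8)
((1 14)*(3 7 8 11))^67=(1 14)(3 11 8 7)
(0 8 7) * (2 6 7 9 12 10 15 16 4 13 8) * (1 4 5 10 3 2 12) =(0 12 3 2 6 7)(1 4 13 8 9)(5 10 15 16) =[12, 4, 6, 2, 13, 10, 7, 0, 9, 1, 15, 11, 3, 8, 14, 16, 5]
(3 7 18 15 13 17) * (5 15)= (3 7 18 5 15 13 17)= [0, 1, 2, 7, 4, 15, 6, 18, 8, 9, 10, 11, 12, 17, 14, 13, 16, 3, 5]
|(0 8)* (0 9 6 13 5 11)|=|(0 8 9 6 13 5 11)|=7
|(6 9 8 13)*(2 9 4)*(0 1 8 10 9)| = 14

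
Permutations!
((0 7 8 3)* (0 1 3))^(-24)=(8)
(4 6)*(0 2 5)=(0 2 5)(4 6)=[2, 1, 5, 3, 6, 0, 4]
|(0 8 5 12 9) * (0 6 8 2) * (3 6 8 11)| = |(0 2)(3 6 11)(5 12 9 8)| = 12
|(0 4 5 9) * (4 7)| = 5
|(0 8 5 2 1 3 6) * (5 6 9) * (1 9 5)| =15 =|(0 8 6)(1 3 5 2 9)|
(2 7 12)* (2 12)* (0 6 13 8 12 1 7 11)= [6, 7, 11, 3, 4, 5, 13, 2, 12, 9, 10, 0, 1, 8]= (0 6 13 8 12 1 7 2 11)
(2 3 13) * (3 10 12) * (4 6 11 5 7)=(2 10 12 3 13)(4 6 11 5 7)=[0, 1, 10, 13, 6, 7, 11, 4, 8, 9, 12, 5, 3, 2]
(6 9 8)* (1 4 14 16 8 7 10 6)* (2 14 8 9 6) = [0, 4, 14, 3, 8, 5, 6, 10, 1, 7, 2, 11, 12, 13, 16, 15, 9] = (1 4 8)(2 14 16 9 7 10)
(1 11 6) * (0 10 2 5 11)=[10, 0, 5, 3, 4, 11, 1, 7, 8, 9, 2, 6]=(0 10 2 5 11 6 1)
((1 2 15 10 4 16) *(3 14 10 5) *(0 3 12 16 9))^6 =((0 3 14 10 4 9)(1 2 15 5 12 16))^6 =(16)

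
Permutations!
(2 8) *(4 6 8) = [0, 1, 4, 3, 6, 5, 8, 7, 2] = (2 4 6 8)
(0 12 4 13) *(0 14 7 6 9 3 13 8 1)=(0 12 4 8 1)(3 13 14 7 6 9)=[12, 0, 2, 13, 8, 5, 9, 6, 1, 3, 10, 11, 4, 14, 7]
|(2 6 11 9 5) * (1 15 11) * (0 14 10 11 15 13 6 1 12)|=11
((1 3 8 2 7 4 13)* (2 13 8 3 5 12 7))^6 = (1 13 8 4 7 12 5)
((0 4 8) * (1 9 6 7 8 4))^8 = (0 9 7)(1 6 8)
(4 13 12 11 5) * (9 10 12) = (4 13 9 10 12 11 5) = [0, 1, 2, 3, 13, 4, 6, 7, 8, 10, 12, 5, 11, 9]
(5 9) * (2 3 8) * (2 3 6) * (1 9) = (1 9 5)(2 6)(3 8) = [0, 9, 6, 8, 4, 1, 2, 7, 3, 5]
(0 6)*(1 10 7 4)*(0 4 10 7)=(0 6 4 1 7 10)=[6, 7, 2, 3, 1, 5, 4, 10, 8, 9, 0]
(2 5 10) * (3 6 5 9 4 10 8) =(2 9 4 10)(3 6 5 8) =[0, 1, 9, 6, 10, 8, 5, 7, 3, 4, 2]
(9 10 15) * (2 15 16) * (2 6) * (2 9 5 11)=(2 15 5 11)(6 9 10 16)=[0, 1, 15, 3, 4, 11, 9, 7, 8, 10, 16, 2, 12, 13, 14, 5, 6]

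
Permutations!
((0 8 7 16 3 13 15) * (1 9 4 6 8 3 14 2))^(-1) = (0 15 13 3)(1 2 14 16 7 8 6 4 9)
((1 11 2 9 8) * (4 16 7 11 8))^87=((1 8)(2 9 4 16 7 11))^87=(1 8)(2 16)(4 11)(7 9)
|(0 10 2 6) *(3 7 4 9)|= |(0 10 2 6)(3 7 4 9)|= 4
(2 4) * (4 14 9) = (2 14 9 4) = [0, 1, 14, 3, 2, 5, 6, 7, 8, 4, 10, 11, 12, 13, 9]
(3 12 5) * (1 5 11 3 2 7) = (1 5 2 7)(3 12 11) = [0, 5, 7, 12, 4, 2, 6, 1, 8, 9, 10, 3, 11]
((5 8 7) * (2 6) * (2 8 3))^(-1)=(2 3 5 7 8 6)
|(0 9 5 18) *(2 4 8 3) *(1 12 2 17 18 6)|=12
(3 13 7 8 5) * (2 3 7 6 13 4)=(2 3 4)(5 7 8)(6 13)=[0, 1, 3, 4, 2, 7, 13, 8, 5, 9, 10, 11, 12, 6]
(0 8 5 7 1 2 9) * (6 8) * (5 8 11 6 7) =(0 7 1 2 9)(6 11) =[7, 2, 9, 3, 4, 5, 11, 1, 8, 0, 10, 6]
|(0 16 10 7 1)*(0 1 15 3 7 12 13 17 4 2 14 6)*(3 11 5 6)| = 15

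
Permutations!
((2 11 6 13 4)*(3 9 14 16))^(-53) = ((2 11 6 13 4)(3 9 14 16))^(-53) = (2 6 4 11 13)(3 16 14 9)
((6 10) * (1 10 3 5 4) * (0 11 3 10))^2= ((0 11 3 5 4 1)(6 10))^2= (0 3 4)(1 11 5)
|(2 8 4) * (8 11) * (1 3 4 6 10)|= 8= |(1 3 4 2 11 8 6 10)|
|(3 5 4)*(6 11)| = |(3 5 4)(6 11)| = 6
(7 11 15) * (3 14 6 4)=(3 14 6 4)(7 11 15)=[0, 1, 2, 14, 3, 5, 4, 11, 8, 9, 10, 15, 12, 13, 6, 7]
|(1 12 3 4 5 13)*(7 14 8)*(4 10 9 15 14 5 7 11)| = 13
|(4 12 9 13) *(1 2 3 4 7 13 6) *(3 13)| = 9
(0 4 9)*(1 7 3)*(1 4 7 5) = (0 7 3 4 9)(1 5) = [7, 5, 2, 4, 9, 1, 6, 3, 8, 0]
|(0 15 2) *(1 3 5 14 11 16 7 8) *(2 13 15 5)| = |(0 5 14 11 16 7 8 1 3 2)(13 15)| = 10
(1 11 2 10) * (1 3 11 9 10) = (1 9 10 3 11 2) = [0, 9, 1, 11, 4, 5, 6, 7, 8, 10, 3, 2]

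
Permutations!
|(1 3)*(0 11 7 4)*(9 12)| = 4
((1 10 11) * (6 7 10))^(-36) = ((1 6 7 10 11))^(-36) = (1 11 10 7 6)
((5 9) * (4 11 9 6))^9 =(4 6 5 9 11)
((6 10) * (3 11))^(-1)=(3 11)(6 10)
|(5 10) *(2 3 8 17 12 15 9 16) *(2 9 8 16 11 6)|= 12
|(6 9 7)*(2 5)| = 6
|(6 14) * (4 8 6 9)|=|(4 8 6 14 9)|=5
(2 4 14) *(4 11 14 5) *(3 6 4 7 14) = [0, 1, 11, 6, 5, 7, 4, 14, 8, 9, 10, 3, 12, 13, 2] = (2 11 3 6 4 5 7 14)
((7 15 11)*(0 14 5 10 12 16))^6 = (16)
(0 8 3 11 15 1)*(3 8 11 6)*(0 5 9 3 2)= (0 11 15 1 5 9 3 6 2)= [11, 5, 0, 6, 4, 9, 2, 7, 8, 3, 10, 15, 12, 13, 14, 1]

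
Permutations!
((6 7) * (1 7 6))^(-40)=((1 7))^(-40)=(7)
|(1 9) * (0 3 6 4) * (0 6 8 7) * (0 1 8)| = 4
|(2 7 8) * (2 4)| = |(2 7 8 4)| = 4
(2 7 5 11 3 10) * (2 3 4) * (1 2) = [0, 2, 7, 10, 1, 11, 6, 5, 8, 9, 3, 4] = (1 2 7 5 11 4)(3 10)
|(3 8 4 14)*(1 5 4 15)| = 7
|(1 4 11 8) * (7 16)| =4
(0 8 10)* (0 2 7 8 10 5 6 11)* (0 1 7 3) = (0 10 2 3)(1 7 8 5 6 11) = [10, 7, 3, 0, 4, 6, 11, 8, 5, 9, 2, 1]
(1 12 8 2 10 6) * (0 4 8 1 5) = (0 4 8 2 10 6 5)(1 12) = [4, 12, 10, 3, 8, 0, 5, 7, 2, 9, 6, 11, 1]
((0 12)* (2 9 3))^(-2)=((0 12)(2 9 3))^(-2)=(12)(2 9 3)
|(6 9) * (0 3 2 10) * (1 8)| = |(0 3 2 10)(1 8)(6 9)| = 4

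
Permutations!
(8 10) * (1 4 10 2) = (1 4 10 8 2) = [0, 4, 1, 3, 10, 5, 6, 7, 2, 9, 8]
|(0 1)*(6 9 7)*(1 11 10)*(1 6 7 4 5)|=8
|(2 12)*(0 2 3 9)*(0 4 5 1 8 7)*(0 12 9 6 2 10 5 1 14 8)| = 13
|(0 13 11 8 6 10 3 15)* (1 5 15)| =|(0 13 11 8 6 10 3 1 5 15)| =10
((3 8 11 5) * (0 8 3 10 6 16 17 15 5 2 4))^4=(0 4 2 11 8)(5 17 6)(10 15 16)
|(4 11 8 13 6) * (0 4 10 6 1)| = 6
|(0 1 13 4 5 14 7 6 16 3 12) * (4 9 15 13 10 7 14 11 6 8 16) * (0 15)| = |(0 1 10 7 8 16 3 12 15 13 9)(4 5 11 6)| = 44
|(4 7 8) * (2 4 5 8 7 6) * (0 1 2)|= |(0 1 2 4 6)(5 8)|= 10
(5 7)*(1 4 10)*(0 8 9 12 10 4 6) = (0 8 9 12 10 1 6)(5 7) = [8, 6, 2, 3, 4, 7, 0, 5, 9, 12, 1, 11, 10]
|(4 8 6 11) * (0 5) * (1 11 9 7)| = 14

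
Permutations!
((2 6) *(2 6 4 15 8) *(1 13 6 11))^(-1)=((1 13 6 11)(2 4 15 8))^(-1)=(1 11 6 13)(2 8 15 4)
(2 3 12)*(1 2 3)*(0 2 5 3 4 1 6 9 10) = (0 2 6 9 10)(1 5 3 12 4) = [2, 5, 6, 12, 1, 3, 9, 7, 8, 10, 0, 11, 4]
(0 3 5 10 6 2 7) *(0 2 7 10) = (0 3 5)(2 10 6 7) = [3, 1, 10, 5, 4, 0, 7, 2, 8, 9, 6]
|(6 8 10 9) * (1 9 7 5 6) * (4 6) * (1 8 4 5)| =|(1 9 8 10 7)(4 6)| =10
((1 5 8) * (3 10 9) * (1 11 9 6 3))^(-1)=(1 9 11 8 5)(3 6 10)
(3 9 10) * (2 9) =(2 9 10 3) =[0, 1, 9, 2, 4, 5, 6, 7, 8, 10, 3]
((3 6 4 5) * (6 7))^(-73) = ((3 7 6 4 5))^(-73) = (3 6 5 7 4)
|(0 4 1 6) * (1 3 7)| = |(0 4 3 7 1 6)| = 6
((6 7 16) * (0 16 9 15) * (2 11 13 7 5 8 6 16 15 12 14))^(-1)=((16)(0 15)(2 11 13 7 9 12 14)(5 8 6))^(-1)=(16)(0 15)(2 14 12 9 7 13 11)(5 6 8)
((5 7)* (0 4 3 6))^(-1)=((0 4 3 6)(5 7))^(-1)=(0 6 3 4)(5 7)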